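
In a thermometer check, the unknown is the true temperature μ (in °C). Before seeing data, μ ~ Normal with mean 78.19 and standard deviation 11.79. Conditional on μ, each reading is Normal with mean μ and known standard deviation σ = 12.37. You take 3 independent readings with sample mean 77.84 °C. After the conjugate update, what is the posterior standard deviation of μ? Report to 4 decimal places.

6.1085

For Normal data with known variance σ², a Normal(μ₀, σ₀²) prior on μ is conjugate. Posterior precision = 1/σ₀² + n/σ²; posterior mean is the precision-weighted average of μ₀ and x̄.
σ₀² = 11.79² = 139.0041, σ² = 12.37² = 153.0169; σ² + n·σ₀² = 153.0169 + 3·139.0041 = 570.0292.
Posterior precision = 1/σ₀² + n/σ² = 1/139.0041 + 3/153.0169 = (σ² + n·σ₀²)/(σ₀²σ²) = 570.0292/(139.0041·153.0169); posterior variance σₙ² = σ₀²σ²/(σ² + n·σ₀²) = 139.0041·153.0169/570.0292 = 37.313837.
Posterior SD = √σₙ² = √(139.0041·153.0169/570.0292) = 6.1085.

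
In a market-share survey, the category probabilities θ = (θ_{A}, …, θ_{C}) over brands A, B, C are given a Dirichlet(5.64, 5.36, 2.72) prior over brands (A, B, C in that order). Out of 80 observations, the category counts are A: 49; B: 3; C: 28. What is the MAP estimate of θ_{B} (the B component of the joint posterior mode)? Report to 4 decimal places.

0.0811

The Dirichlet prior is conjugate to the Multinomial likelihood: each posterior αⱼ = prior αⱼ + observed count nⱼ.
Posterior concentration: (54.64, 8.36, 30.72), total = 93.72.
Joint mode component: (α_{B}−1)/(Σα−K) = 7.36/90.72 = 0.0811.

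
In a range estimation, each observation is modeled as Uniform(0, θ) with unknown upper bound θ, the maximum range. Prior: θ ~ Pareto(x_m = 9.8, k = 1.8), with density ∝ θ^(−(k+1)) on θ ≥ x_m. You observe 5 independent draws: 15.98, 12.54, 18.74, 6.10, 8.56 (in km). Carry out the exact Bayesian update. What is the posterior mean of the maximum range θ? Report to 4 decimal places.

21.9710

A Pareto(scale x_m, shape k) prior on the upper bound θ of Uniform(0, θ) is conjugate: posterior is Pareto(max(x_m, max xᵢ), k + n).
Sample maximum = 18.74; prior scale x_m = 9.8 → posterior scale = max = 18.74.
Posterior shape = 1.8 + 5 = 6.8.
E[θ|data] = k·x_m/(k−1) = 6.8·18.74/5.8 = 21.9710.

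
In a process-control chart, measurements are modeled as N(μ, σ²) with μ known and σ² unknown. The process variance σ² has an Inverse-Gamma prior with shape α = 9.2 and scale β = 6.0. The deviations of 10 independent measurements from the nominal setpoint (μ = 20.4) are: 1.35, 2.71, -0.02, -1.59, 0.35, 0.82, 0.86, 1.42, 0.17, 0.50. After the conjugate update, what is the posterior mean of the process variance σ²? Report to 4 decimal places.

With known mean μ and an Inverse-Gamma(α, β) prior on σ², the Normal likelihood is conjugate: posterior is Inv-Gamma(α + n/2, β + Σ(xᵢ−μ)²/2).
Σ(xᵢ−μ)² = (1.35)² + (2.71)² + (-0.02)² + (-1.59)² + (0.35)² + (0.82)² + (0.86)² + (1.42)² + (0.17)² + (0.50)² = 15.5249.
Posterior: Inv-Gamma(9.2 + 10/2, 6.0 + 15.5249/2) = Inv-Gamma(14.20, 13.76245).
E[σ²|data] = β/(α−1) = 13.76245/13.20 = 1.0426.

1.0426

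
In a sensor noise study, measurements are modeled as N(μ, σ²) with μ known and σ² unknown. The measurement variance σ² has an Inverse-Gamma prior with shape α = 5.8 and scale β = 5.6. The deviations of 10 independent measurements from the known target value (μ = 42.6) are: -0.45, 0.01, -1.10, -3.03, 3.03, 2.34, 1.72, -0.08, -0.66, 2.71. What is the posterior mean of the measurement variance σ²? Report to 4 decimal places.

2.4079

With known mean μ and an Inverse-Gamma(α, β) prior on σ², the Normal likelihood is conjugate: posterior is Inv-Gamma(α + n/2, β + Σ(xᵢ−μ)²/2).
Σ(xᵢ−μ)² = (-0.45)² + (0.01)² + (-1.10)² + (-3.03)² + (3.03)² + (2.34)² + (1.72)² + (-0.08)² + (-0.66)² + (2.71)² = 35.9945.
Posterior: Inv-Gamma(5.8 + 10/2, 5.6 + 35.9945/2) = Inv-Gamma(10.80, 23.59725).
E[σ²|data] = β/(α−1) = 23.59725/9.80 = 2.4079.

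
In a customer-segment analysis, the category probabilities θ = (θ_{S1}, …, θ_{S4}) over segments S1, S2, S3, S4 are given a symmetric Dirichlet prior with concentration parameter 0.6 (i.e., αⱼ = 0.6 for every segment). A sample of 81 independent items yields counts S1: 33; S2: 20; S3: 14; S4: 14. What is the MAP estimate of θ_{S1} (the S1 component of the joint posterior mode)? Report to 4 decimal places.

0.4106

The Dirichlet prior is conjugate to the Multinomial likelihood: each posterior αⱼ = prior αⱼ + observed count nⱼ.
Posterior concentration: (33.6, 20.6, 14.6, 14.6), total = 83.4.
Joint mode component: (α_{S1}−1)/(Σα−K) = 32.6/79.4 = 0.4106.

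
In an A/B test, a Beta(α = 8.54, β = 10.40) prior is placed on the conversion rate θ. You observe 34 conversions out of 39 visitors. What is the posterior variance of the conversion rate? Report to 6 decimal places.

0.003311

The Beta prior is conjugate to a Binomial/Bernoulli likelihood; the update adds successes to α and failures to β.
Posterior: Beta(α+k, β+n−k) = Beta(8.54+34, 10.40+5) = Beta(42.54, 15.40).
Var = αβ/((α+β)²(α+β+1)) = 42.54·15.40/(57.94²·58.94) = 0.003311.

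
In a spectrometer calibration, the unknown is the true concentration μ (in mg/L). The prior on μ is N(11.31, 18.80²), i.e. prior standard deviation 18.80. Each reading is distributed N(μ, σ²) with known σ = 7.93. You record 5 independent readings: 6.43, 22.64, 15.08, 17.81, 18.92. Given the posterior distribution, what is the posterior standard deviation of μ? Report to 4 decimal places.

For Normal data with known variance σ², a Normal(μ₀, σ₀²) prior on μ is conjugate. Posterior precision = 1/σ₀² + n/σ²; posterior mean is the precision-weighted average of μ₀ and x̄.
σ₀² = 18.80² = 353.44, σ² = 7.93² = 62.8849; σ² + n·σ₀² = 62.8849 + 5·353.44 = 1830.0849.
Posterior precision = 1/σ₀² + n/σ² = 1/353.44 + 5/62.8849 = (σ² + n·σ₀²)/(σ₀²σ²) = 1830.0849/(353.44·62.8849); posterior variance σₙ² = σ₀²σ²/(σ² + n·σ₀²) = 353.44·62.8849/1830.0849 = 12.144813.
Posterior SD = √σₙ² = √(353.44·62.8849/1830.0849) = 3.4849.

3.4849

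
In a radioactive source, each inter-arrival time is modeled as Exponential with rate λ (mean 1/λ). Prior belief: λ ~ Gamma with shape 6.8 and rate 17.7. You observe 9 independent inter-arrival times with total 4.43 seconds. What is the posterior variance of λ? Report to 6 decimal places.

0.032262

With a Gamma(shape α, rate β) prior on the exponential rate λ, the posterior after n observations with total T = Σxᵢ is Gamma(α+n, β+T).
Posterior: Gamma(6.8+9, 17.7+4.43) = Gamma(15.8, 22.13).
Var = α/β² = 0.032262.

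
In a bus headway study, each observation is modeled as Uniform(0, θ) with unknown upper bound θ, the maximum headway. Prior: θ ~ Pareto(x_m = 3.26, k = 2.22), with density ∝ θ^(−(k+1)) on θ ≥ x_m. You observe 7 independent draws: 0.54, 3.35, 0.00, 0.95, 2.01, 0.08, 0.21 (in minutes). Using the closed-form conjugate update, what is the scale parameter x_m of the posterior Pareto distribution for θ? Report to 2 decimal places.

A Pareto(scale x_m, shape k) prior on the upper bound θ of Uniform(0, θ) is conjugate: posterior is Pareto(max(x_m, max xᵢ), k + n).
Sample maximum = 3.35; prior scale x_m = 3.26 → posterior scale = max = 3.35.
Posterior shape = 2.22 + 7 = 9.22.
Posterior scale x_m = 3.35.

3.35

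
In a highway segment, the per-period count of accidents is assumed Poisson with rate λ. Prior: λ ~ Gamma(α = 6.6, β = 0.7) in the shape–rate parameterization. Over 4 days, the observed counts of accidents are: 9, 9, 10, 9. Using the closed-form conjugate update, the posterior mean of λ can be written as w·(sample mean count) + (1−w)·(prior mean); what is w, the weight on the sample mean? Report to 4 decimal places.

0.8511

With a Gamma(shape α, rate β) prior, the Poisson likelihood is conjugate: the posterior is Gamma(α + ΣXᵢ, β + n).
Posterior mean = (α₀+S)/(β₀+n) = [n/(β₀+n)]·(S/n) + [β₀/(β₀+n)]·(α₀/β₀), so only n and β₀ enter the weight.
Weight on data w = n/(β₀+n) = 4/(0.7+4) = 4/4.7 = 0.8511.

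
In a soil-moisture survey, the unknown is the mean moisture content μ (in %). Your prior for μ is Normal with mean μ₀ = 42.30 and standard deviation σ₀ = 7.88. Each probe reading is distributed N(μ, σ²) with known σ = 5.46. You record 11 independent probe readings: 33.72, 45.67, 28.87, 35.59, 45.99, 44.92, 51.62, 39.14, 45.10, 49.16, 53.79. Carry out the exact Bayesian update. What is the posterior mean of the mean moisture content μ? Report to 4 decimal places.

43.0204

For Normal data with known variance σ², a Normal(μ₀, σ₀²) prior on μ is conjugate. Posterior precision = 1/σ₀² + n/σ²; posterior mean is the precision-weighted average of μ₀ and x̄.
Σxᵢ = 33.72 + 45.67 + 28.87 + 35.59 + 45.99 + 44.92 + 51.62 + 39.14 + 45.10 + 49.16 + 53.79 = 473.57, so n·x̄ = 473.57.
σ₀² = 7.88² = 62.0944, σ² = 5.46² = 29.8116; σ² + n·σ₀² = 29.8116 + 11·62.0944 = 712.85.
Posterior mean = (μ₀/σ₀² + n·x̄/σ²)/(1/σ₀² + n/σ²) = (σ²·μ₀ + σ₀²·n·x̄)/(σ² + n·σ₀²) = (29.8116·42.30 + 62.0944·473.57)/712.85 = 30667.075688/712.85 = 43.0204.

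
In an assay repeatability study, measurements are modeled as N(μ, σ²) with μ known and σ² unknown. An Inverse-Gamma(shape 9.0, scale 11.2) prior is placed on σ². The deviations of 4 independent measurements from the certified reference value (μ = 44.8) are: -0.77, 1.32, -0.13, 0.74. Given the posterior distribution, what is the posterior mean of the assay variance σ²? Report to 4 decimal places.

1.2650

With known mean μ and an Inverse-Gamma(α, β) prior on σ², the Normal likelihood is conjugate: posterior is Inv-Gamma(α + n/2, β + Σ(xᵢ−μ)²/2).
Σ(xᵢ−μ)² = (-0.77)² + (1.32)² + (-0.13)² + (0.74)² = 2.8998.
Posterior: Inv-Gamma(9.0 + 4/2, 11.2 + 2.8998/2) = Inv-Gamma(11.00, 12.64990).
E[σ²|data] = β/(α−1) = 12.64990/10.00 = 1.2650.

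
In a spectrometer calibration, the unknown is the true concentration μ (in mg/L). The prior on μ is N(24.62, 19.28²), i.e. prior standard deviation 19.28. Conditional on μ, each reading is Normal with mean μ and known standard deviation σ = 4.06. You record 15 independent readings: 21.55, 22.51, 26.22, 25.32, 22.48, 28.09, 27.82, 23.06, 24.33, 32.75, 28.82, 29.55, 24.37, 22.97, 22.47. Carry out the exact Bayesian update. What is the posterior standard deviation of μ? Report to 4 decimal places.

1.0467

For Normal data with known variance σ², a Normal(μ₀, σ₀²) prior on μ is conjugate. Posterior precision = 1/σ₀² + n/σ²; posterior mean is the precision-weighted average of μ₀ and x̄.
σ₀² = 19.28² = 371.7184, σ² = 4.06² = 16.4836; σ² + n·σ₀² = 16.4836 + 15·371.7184 = 5592.2596.
Posterior precision = 1/σ₀² + n/σ² = 1/371.7184 + 15/16.4836 = (σ² + n·σ₀²)/(σ₀²σ²) = 5592.2596/(371.7184·16.4836); posterior variance σₙ² = σ₀²σ²/(σ² + n·σ₀²) = 371.7184·16.4836/5592.2596 = 1.095668.
Posterior SD = √σₙ² = √(371.7184·16.4836/5592.2596) = 1.0467.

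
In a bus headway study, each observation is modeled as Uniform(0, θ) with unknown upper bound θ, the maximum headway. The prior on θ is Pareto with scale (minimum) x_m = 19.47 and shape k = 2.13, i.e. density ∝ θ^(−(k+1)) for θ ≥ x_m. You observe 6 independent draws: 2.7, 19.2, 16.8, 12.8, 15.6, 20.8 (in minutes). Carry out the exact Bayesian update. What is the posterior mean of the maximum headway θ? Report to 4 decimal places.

A Pareto(scale x_m, shape k) prior on the upper bound θ of Uniform(0, θ) is conjugate: posterior is Pareto(max(x_m, max xᵢ), k + n).
Sample maximum = 20.8; prior scale x_m = 19.47 → posterior scale = max = 20.80.
Posterior shape = 2.13 + 6 = 8.13.
E[θ|data] = k·x_m/(k−1) = 8.13·20.80/7.13 = 23.7173.

23.7173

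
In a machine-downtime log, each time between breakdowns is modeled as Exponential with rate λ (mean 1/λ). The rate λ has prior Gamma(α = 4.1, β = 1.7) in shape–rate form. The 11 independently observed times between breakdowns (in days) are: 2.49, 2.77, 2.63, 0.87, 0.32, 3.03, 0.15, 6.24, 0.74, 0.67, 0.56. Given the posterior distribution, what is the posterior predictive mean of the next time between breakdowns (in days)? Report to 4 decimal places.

With a Gamma(shape α, rate β) prior on the exponential rate λ, the posterior after n observations with total T = Σxᵢ is Gamma(α+n, β+T).
Sum of observations T = 20.47 days; n = 11.
Posterior: Gamma(4.1+11, 1.7+20.47) = Gamma(15.1, 22.17).
The predictive distribution for the next observation is Lomax; its mean is β/(α−1) = 22.17/14.1 = 1.5723.

1.5723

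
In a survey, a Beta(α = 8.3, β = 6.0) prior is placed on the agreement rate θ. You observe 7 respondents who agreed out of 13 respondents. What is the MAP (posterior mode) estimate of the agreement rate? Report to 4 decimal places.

The Beta prior is conjugate to a Binomial/Bernoulli likelihood; the update adds successes to α and failures to β.
Posterior: Beta(α+k, β+n−k) = Beta(8.3+7, 6.0+6) = Beta(15.3, 12.0).
Mode of Beta(a,b) for a,b>1 is (a−1)/(a+b−2) = 14.3/25.3 = 0.5652.

0.5652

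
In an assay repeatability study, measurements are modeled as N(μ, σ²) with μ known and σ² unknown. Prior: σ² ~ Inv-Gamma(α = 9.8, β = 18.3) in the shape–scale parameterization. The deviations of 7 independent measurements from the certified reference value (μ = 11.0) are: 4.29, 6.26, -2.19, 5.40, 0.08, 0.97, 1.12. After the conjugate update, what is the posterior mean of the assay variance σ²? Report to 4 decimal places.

With known mean μ and an Inverse-Gamma(α, β) prior on σ², the Normal likelihood is conjugate: posterior is Inv-Gamma(α + n/2, β + Σ(xᵢ−μ)²/2).
Σ(xᵢ−μ)² = (4.29)² + (6.26)² + (-2.19)² + (5.40)² + (0.08)² + (0.97)² + (1.12)² = 93.7495.
Posterior: Inv-Gamma(9.8 + 7/2, 18.3 + 93.7495/2) = Inv-Gamma(13.30, 65.17475).
E[σ²|data] = β/(α−1) = 65.17475/12.30 = 5.2988.

5.2988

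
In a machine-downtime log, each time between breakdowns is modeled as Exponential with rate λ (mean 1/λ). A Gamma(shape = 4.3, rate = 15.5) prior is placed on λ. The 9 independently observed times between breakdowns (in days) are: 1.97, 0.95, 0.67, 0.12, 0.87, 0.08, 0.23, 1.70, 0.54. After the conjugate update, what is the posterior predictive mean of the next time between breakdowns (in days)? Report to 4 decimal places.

1.8398

With a Gamma(shape α, rate β) prior on the exponential rate λ, the posterior after n observations with total T = Σxᵢ is Gamma(α+n, β+T).
Sum of observations T = 7.13 days; n = 9.
Posterior: Gamma(4.3+9, 15.5+7.13) = Gamma(13.3, 22.63).
The predictive distribution for the next observation is Lomax; its mean is β/(α−1) = 22.63/12.3 = 1.8398.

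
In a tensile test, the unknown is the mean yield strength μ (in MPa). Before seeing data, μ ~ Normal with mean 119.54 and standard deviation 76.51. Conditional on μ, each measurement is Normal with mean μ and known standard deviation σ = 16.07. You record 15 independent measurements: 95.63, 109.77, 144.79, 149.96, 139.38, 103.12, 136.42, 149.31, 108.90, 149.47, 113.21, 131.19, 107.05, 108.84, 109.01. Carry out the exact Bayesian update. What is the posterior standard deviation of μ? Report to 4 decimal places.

4.1432

For Normal data with known variance σ², a Normal(μ₀, σ₀²) prior on μ is conjugate. Posterior precision = 1/σ₀² + n/σ²; posterior mean is the precision-weighted average of μ₀ and x̄.
σ₀² = 76.51² = 5853.7801, σ² = 16.07² = 258.2449; σ² + n·σ₀² = 258.2449 + 15·5853.7801 = 88064.9464.
Posterior precision = 1/σ₀² + n/σ² = 1/5853.7801 + 15/258.2449 = (σ² + n·σ₀²)/(σ₀²σ²) = 88064.9464/(5853.7801·258.2449); posterior variance σₙ² = σ₀²σ²/(σ² + n·σ₀²) = 5853.7801·258.2449/88064.9464 = 17.165841.
Posterior SD = √σₙ² = √(5853.7801·258.2449/88064.9464) = 4.1432.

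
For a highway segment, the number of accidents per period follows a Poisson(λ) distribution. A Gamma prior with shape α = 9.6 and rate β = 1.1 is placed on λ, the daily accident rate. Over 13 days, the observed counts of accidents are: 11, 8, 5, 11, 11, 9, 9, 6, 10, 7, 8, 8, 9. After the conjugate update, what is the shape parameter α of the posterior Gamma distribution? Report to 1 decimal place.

With a Gamma(shape α, rate β) prior, the Poisson likelihood is conjugate: the posterior is Gamma(α + ΣXᵢ, β + n).
Sum of counts S = 112 over n = 13 days.
Posterior: Gamma(α+S, β+n) = Gamma(9.6+112, 1.1+13) = Gamma(121.6, 14.1).
Posterior α = 121.6.

121.6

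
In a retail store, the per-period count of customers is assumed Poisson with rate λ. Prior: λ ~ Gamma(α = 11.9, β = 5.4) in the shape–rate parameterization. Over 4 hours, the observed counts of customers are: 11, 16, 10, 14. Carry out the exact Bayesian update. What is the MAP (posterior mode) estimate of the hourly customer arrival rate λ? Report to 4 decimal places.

With a Gamma(shape α, rate β) prior, the Poisson likelihood is conjugate: the posterior is Gamma(α + ΣXᵢ, β + n).
Sum of counts S = 51 over n = 4 hours.
Posterior: Gamma(α+S, β+n) = Gamma(11.9+51, 5.4+4) = Gamma(62.9, 9.4).
Mode of Gamma(α,β) for α≥1 is (α−1)/β = 61.9/9.4 = 6.5851.

6.5851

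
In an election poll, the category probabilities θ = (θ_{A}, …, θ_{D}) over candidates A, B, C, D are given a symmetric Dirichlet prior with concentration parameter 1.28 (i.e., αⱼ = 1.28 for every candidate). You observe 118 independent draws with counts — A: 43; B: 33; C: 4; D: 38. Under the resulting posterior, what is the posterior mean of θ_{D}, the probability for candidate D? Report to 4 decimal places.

0.3190

The Dirichlet prior is conjugate to the Multinomial likelihood: each posterior αⱼ = prior αⱼ + observed count nⱼ.
Posterior concentration: (44.28, 34.28, 5.28, 39.28), total = 123.12.
E[θ_{D}|data] = α_{D}/Σα = 39.28/123.12 = 0.3190.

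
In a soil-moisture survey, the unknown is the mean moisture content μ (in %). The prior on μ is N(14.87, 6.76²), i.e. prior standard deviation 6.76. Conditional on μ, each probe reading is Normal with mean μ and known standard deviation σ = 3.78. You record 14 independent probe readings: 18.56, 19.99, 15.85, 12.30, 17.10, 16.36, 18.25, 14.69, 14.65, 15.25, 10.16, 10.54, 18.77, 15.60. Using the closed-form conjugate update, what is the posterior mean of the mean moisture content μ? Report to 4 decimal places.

15.5610

For Normal data with known variance σ², a Normal(μ₀, σ₀²) prior on μ is conjugate. Posterior precision = 1/σ₀² + n/σ²; posterior mean is the precision-weighted average of μ₀ and x̄.
Σxᵢ = 18.56 + 19.99 + 15.85 + 12.30 + 17.10 + 16.36 + 18.25 + 14.69 + 14.65 + 15.25 + 10.16 + 10.54 + 18.77 + 15.60 = 218.07, so n·x̄ = 218.07.
σ₀² = 6.76² = 45.6976, σ² = 3.78² = 14.2884; σ² + n·σ₀² = 14.2884 + 14·45.6976 = 654.0548.
Posterior mean = (μ₀/σ₀² + n·x̄/σ²)/(1/σ₀² + n/σ²) = (σ²·μ₀ + σ₀²·n·x̄)/(σ² + n·σ₀²) = (14.2884·14.87 + 45.6976·218.07)/654.0548 = 10177.74414/654.0548 = 15.5610.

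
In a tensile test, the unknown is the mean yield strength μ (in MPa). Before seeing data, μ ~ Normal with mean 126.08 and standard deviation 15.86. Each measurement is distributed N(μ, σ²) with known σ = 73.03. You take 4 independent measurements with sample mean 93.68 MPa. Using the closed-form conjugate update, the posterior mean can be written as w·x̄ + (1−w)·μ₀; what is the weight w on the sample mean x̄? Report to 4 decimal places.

For Normal data with known variance σ², a Normal(μ₀, σ₀²) prior on μ is conjugate. Posterior precision = 1/σ₀² + n/σ²; posterior mean is the precision-weighted average of μ₀ and x̄.
σ₀² = 15.86² = 251.5396, σ² = 73.03² = 5333.3809. Prior precision 1/σ₀² = 1/251.5396; data precision n/σ² = 4/5333.3809.
w = (n/σ²)/(1/σ₀² + n/σ²) = n·σ₀²/(σ² + n·σ₀²) = 4·251.5396/(5333.3809 + 4·251.5396) = 1006.1584/6339.5393 = 0.1587.

0.1587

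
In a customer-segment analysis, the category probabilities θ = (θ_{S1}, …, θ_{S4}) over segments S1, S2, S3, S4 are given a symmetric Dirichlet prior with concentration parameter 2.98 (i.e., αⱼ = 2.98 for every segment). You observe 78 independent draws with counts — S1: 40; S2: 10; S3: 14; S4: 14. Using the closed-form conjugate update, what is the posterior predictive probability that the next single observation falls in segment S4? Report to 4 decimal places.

The Dirichlet prior is conjugate to the Multinomial likelihood: each posterior αⱼ = prior αⱼ + observed count nⱼ.
Posterior concentration: (42.98, 12.98, 16.98, 16.98), total = 89.92.
P(next = S4 | data) = α_{S4}/Σα = 0.1888.

0.1888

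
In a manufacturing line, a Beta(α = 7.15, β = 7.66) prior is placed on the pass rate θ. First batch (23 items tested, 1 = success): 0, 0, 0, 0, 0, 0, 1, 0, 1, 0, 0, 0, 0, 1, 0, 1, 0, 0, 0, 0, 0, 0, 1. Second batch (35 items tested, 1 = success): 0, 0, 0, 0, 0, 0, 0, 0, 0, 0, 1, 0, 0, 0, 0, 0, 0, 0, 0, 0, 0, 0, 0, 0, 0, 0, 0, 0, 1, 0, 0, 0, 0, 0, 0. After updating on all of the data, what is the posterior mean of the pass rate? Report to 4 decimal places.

0.1943

The Beta prior is conjugate to a Binomial/Bernoulli likelihood; the update adds successes to α and failures to β.
After batch 1: Beta(7.15+5, 7.66+18) = Beta(12.15, 25.66).
After batch 2: Beta(12.15+2, 25.66+33) = Beta(14.15, 58.66).
Posterior mean = α/(α+β) = 14.15/72.81 = 0.1943.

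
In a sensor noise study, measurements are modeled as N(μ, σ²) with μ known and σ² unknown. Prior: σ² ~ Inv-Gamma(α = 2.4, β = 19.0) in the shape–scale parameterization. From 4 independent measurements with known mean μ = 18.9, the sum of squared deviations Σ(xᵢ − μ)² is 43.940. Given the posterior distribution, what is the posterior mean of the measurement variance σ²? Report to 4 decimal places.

12.0500

With known mean μ and an Inverse-Gamma(α, β) prior on σ², the Normal likelihood is conjugate: posterior is Inv-Gamma(α + n/2, β + Σ(xᵢ−μ)²/2).
Posterior: Inv-Gamma(2.4 + 4/2, 19.0 + 43.940/2) = Inv-Gamma(4.40, 40.9700).
E[σ²|data] = β/(α−1) = 40.9700/3.40 = 12.0500.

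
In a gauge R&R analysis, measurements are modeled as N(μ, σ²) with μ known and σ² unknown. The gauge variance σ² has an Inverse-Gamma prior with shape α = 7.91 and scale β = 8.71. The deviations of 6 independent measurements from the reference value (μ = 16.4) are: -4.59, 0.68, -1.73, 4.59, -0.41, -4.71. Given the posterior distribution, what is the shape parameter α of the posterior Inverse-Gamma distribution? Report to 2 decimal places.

10.91

With known mean μ and an Inverse-Gamma(α, β) prior on σ², the Normal likelihood is conjugate: posterior is Inv-Gamma(α + n/2, β + Σ(xᵢ−μ)²/2).
Σ(xᵢ−μ)² = (-4.59)² + (0.68)² + (-1.73)² + (4.59)² + (-0.41)² + (-4.71)² = 67.9437.
Posterior: Inv-Gamma(7.91 + 6/2, 8.71 + 67.9437/2) = Inv-Gamma(10.91, 42.68185).
Posterior α = 10.91.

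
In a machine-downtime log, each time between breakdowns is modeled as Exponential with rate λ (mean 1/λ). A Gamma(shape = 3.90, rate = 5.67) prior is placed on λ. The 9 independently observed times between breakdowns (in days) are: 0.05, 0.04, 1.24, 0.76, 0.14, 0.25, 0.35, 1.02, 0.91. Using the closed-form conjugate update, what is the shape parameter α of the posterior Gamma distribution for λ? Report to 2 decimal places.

12.90

With a Gamma(shape α, rate β) prior on the exponential rate λ, the posterior after n observations with total T = Σxᵢ is Gamma(α+n, β+T).
Sum of observations T = 4.76 days; n = 9.
Posterior: Gamma(3.90+9, 5.67+4.76) = Gamma(12.90, 10.43).
Posterior α = 12.90.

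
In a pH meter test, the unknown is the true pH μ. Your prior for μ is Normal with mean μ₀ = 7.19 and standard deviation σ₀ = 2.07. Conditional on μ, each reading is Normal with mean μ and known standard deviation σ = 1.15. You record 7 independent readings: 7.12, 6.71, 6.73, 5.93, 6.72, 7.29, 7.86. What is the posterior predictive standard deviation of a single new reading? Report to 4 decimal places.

For Normal data with known variance σ², a Normal(μ₀, σ₀²) prior on μ is conjugate. Posterior precision = 1/σ₀² + n/σ²; posterior mean is the precision-weighted average of μ₀ and x̄.
σ₀² = 2.07² = 4.2849, σ² = 1.15² = 1.3225; σ² + n·σ₀² = 1.3225 + 7·4.2849 = 31.3168.
Posterior precision = 1/σ₀² + n/σ² = 1/4.2849 + 7/1.3225 = (σ² + n·σ₀²)/(σ₀²σ²) = 31.3168/(4.2849·1.3225); posterior variance σₙ² = σ₀²σ²/(σ² + n·σ₀²) = 4.2849·1.3225/31.3168 = 0.180950.
Predictive variance for one new observation = σₙ² + σ² = 4.2849·1.3225/31.3168 + 1.3225 = σ²·(σ₀² + 31.3168)/31.3168 = 1.3225·35.6017/31.3168 = 1.503450; SD = √(1.3225·35.6017/31.3168) = 1.2262.

1.2262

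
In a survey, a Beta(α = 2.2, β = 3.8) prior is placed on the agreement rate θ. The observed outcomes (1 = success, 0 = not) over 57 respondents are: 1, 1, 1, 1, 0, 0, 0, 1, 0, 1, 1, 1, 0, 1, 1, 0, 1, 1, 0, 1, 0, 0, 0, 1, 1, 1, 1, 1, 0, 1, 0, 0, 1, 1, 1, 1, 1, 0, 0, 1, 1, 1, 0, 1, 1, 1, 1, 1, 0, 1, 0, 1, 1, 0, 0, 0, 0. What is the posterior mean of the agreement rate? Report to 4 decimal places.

0.5905

The Beta prior is conjugate to a Binomial/Bernoulli likelihood; the update adds successes to α and failures to β.
Posterior: Beta(α+k, β+n−k) = Beta(2.2+35, 3.8+22) = Beta(37.2, 25.8).
Posterior mean = α/(α+β) = 37.2/63.0 = 0.5905.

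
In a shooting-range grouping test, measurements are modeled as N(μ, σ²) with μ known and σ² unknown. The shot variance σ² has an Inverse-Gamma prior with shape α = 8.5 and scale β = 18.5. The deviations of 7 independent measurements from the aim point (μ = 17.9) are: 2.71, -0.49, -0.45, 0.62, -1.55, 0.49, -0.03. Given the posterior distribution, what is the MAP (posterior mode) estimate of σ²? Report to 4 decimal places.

1.8390

With known mean μ and an Inverse-Gamma(α, β) prior on σ², the Normal likelihood is conjugate: posterior is Inv-Gamma(α + n/2, β + Σ(xᵢ−μ)²/2).
Σ(xᵢ−μ)² = (2.71)² + (-0.49)² + (-0.45)² + (0.62)² + (-1.55)² + (0.49)² + (-0.03)² = 10.8146.
Posterior: Inv-Gamma(8.5 + 7/2, 18.5 + 10.8146/2) = Inv-Gamma(12.00, 23.90730).
Mode = β/(α+1) = 23.90730/13.00 = 1.8390.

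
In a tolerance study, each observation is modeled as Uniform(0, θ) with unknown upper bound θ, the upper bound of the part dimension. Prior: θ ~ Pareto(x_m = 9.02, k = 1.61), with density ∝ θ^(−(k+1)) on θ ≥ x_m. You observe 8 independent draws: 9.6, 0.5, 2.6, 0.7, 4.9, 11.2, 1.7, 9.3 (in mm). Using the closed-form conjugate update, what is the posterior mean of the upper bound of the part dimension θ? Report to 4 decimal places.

A Pareto(scale x_m, shape k) prior on the upper bound θ of Uniform(0, θ) is conjugate: posterior is Pareto(max(x_m, max xᵢ), k + n).
Sample maximum = 11.2; prior scale x_m = 9.02 → posterior scale = max = 11.20.
Posterior shape = 1.61 + 8 = 9.61.
E[θ|data] = k·x_m/(k−1) = 9.61·11.20/8.61 = 12.5008.

12.5008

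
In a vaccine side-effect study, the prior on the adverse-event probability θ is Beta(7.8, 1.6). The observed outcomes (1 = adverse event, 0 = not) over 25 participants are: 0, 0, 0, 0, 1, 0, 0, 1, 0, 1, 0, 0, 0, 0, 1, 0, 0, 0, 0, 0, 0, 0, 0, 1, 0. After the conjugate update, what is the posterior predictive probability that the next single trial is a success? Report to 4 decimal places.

0.3721

The Beta prior is conjugate to a Binomial/Bernoulli likelihood; the update adds successes to α and failures to β.
Posterior: Beta(α+k, β+n−k) = Beta(7.8+5, 1.6+20) = Beta(12.8, 21.6).
For a single future Bernoulli trial, P(success | data) = α/(α+β) = 0.3721.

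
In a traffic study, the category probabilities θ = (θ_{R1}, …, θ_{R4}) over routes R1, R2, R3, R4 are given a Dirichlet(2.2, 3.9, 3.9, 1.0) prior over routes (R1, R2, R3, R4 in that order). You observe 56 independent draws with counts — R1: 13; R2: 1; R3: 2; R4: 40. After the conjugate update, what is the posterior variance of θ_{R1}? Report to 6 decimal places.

0.002579

The Dirichlet prior is conjugate to the Multinomial likelihood: each posterior αⱼ = prior αⱼ + observed count nⱼ.
Posterior concentration: (15.2, 4.9, 5.9, 41.0), total = 67.0.
Var[θ_j] = α_j(Σα−α_j)/((Σα)²(Σα+1)) = 15.2·51.8/(67.0²·68.0) = 0.002579.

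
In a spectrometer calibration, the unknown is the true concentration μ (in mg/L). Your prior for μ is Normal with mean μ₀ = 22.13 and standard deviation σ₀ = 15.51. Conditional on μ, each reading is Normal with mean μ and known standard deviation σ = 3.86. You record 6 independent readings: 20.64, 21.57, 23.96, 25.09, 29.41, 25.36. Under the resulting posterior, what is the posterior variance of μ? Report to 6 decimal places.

2.457894

For Normal data with known variance σ², a Normal(μ₀, σ₀²) prior on μ is conjugate. Posterior precision = 1/σ₀² + n/σ²; posterior mean is the precision-weighted average of μ₀ and x̄.
σ₀² = 15.51² = 240.5601, σ² = 3.86² = 14.8996; σ² + n·σ₀² = 14.8996 + 6·240.5601 = 1458.2602.
Posterior precision = 1/σ₀² + n/σ² = 1/240.5601 + 6/14.8996 = (σ² + n·σ₀²)/(σ₀²σ²) = 1458.2602/(240.5601·14.8996); posterior variance σₙ² = σ₀²σ²/(σ² + n·σ₀²) = 240.5601·14.8996/1458.2602 = 2.457894.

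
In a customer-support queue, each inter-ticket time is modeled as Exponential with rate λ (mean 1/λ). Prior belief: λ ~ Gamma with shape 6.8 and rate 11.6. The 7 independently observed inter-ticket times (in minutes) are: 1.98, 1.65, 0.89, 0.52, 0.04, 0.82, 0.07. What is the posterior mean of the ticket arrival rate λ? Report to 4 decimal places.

0.7854

With a Gamma(shape α, rate β) prior on the exponential rate λ, the posterior after n observations with total T = Σxᵢ is Gamma(α+n, β+T).
Sum of observations T = 5.97 minutes; n = 7.
Posterior: Gamma(6.8+7, 11.6+5.97) = Gamma(13.8, 17.57).
Posterior mean of λ = α/β = 13.8/17.57 = 0.7854.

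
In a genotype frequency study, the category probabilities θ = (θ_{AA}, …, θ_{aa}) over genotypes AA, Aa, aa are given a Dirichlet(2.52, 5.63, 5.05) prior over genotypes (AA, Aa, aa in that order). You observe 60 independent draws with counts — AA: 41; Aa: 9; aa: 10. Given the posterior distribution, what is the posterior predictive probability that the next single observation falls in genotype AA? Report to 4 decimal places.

0.5945

The Dirichlet prior is conjugate to the Multinomial likelihood: each posterior αⱼ = prior αⱼ + observed count nⱼ.
Posterior concentration: (43.52, 14.63, 15.05), total = 73.20.
P(next = AA | data) = α_{AA}/Σα = 0.5945.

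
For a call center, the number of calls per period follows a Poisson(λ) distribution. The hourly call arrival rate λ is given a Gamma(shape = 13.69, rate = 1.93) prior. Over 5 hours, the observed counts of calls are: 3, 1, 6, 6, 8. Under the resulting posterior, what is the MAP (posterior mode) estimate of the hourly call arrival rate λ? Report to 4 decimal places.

With a Gamma(shape α, rate β) prior, the Poisson likelihood is conjugate: the posterior is Gamma(α + ΣXᵢ, β + n).
Sum of counts S = 24 over n = 5 hours.
Posterior: Gamma(α+S, β+n) = Gamma(13.69+24, 1.93+5) = Gamma(37.69, 6.93).
Mode of Gamma(α,β) for α≥1 is (α−1)/β = 36.69/6.93 = 5.2944.

5.2944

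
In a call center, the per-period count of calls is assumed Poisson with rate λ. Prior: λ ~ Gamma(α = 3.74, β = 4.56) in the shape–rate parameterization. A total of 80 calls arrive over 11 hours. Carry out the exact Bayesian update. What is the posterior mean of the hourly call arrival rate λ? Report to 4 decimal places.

With a Gamma(shape α, rate β) prior, the Poisson likelihood is conjugate: the posterior is Gamma(α + ΣXᵢ, β + n).
Posterior: Gamma(α+S, β+n) = Gamma(3.74+80, 4.56+11) = Gamma(83.74, 15.56).
Posterior mean = α/β = 83.74/15.56 = 5.3817.

5.3817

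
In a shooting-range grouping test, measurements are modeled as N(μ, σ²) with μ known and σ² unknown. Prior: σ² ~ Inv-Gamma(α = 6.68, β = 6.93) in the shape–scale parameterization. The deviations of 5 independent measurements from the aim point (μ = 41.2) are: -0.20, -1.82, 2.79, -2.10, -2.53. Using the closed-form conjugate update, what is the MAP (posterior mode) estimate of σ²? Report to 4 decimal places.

With known mean μ and an Inverse-Gamma(α, β) prior on σ², the Normal likelihood is conjugate: posterior is Inv-Gamma(α + n/2, β + Σ(xᵢ−μ)²/2).
Σ(xᵢ−μ)² = (-0.20)² + (-1.82)² + (2.79)² + (-2.10)² + (-2.53)² = 21.9474.
Posterior: Inv-Gamma(6.68 + 5/2, 6.93 + 21.9474/2) = Inv-Gamma(9.18, 17.90370).
Mode = β/(α+1) = 17.90370/10.18 = 1.7587.

1.7587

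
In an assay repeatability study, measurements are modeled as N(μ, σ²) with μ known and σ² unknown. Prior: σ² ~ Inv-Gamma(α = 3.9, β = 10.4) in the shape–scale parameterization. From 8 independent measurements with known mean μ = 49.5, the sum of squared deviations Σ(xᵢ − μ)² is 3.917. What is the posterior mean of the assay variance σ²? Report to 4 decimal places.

With known mean μ and an Inverse-Gamma(α, β) prior on σ², the Normal likelihood is conjugate: posterior is Inv-Gamma(α + n/2, β + Σ(xᵢ−μ)²/2).
Posterior: Inv-Gamma(3.9 + 8/2, 10.4 + 3.917/2) = Inv-Gamma(7.90, 12.3585).
E[σ²|data] = β/(α−1) = 12.3585/6.90 = 1.7911.

1.7911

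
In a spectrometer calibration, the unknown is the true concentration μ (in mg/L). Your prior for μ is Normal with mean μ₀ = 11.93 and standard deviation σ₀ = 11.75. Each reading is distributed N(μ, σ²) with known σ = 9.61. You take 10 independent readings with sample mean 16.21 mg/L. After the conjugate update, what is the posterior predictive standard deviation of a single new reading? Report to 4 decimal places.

For Normal data with known variance σ², a Normal(μ₀, σ₀²) prior on μ is conjugate. Posterior precision = 1/σ₀² + n/σ²; posterior mean is the precision-weighted average of μ₀ and x̄.
σ₀² = 11.75² = 138.0625, σ² = 9.61² = 92.3521; σ² + n·σ₀² = 92.3521 + 10·138.0625 = 1472.9771.
Posterior precision = 1/σ₀² + n/σ² = 1/138.0625 + 10/92.3521 = (σ² + n·σ₀²)/(σ₀²σ²) = 1472.9771/(138.0625·92.3521); posterior variance σₙ² = σ₀²σ²/(σ² + n·σ₀²) = 138.0625·92.3521/1472.9771 = 8.656185.
Predictive variance for one new observation = σₙ² + σ² = 138.0625·92.3521/1472.9771 + 92.3521 = σ²·(σ₀² + 1472.9771)/1472.9771 = 92.3521·1611.0396/1472.9771 = 101.008285; SD = √(92.3521·1611.0396/1472.9771) = 10.0503.

10.0503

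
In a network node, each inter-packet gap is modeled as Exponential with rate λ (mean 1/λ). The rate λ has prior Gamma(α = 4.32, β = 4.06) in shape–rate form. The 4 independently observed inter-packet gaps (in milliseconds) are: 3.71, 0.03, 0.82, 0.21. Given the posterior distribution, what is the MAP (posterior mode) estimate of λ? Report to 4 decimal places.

With a Gamma(shape α, rate β) prior on the exponential rate λ, the posterior after n observations with total T = Σxᵢ is Gamma(α+n, β+T).
Sum of observations T = 4.77 milliseconds; n = 4.
Posterior: Gamma(4.32+4, 4.06+4.77) = Gamma(8.32, 8.83).
Mode = (α−1)/β = 0.8290.

0.8290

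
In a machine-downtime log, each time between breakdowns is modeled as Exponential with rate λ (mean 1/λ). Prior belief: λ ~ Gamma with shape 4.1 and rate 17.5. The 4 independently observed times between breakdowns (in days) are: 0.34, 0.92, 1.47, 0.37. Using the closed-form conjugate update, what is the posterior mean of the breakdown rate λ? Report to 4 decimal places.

0.3932

With a Gamma(shape α, rate β) prior on the exponential rate λ, the posterior after n observations with total T = Σxᵢ is Gamma(α+n, β+T).
Sum of observations T = 3.10 days; n = 4.
Posterior: Gamma(4.1+4, 17.5+3.10) = Gamma(8.1, 20.60).
Posterior mean of λ = α/β = 8.1/20.60 = 0.3932.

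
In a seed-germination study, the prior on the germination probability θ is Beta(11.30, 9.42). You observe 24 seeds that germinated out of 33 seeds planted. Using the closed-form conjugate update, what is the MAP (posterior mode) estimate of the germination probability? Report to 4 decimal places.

0.6632

The Beta prior is conjugate to a Binomial/Bernoulli likelihood; the update adds successes to α and failures to β.
Posterior: Beta(α+k, β+n−k) = Beta(11.30+24, 9.42+9) = Beta(35.30, 18.42).
Mode of Beta(a,b) for a,b>1 is (a−1)/(a+b−2) = 34.30/51.72 = 0.6632.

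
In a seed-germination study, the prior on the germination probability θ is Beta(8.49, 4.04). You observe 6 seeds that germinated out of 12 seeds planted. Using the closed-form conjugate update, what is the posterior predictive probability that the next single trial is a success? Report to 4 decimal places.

The Beta prior is conjugate to a Binomial/Bernoulli likelihood; the update adds successes to α and failures to β.
Posterior: Beta(α+k, β+n−k) = Beta(8.49+6, 4.04+6) = Beta(14.49, 10.04).
For a single future Bernoulli trial, P(success | data) = α/(α+β) = 0.5907.

0.5907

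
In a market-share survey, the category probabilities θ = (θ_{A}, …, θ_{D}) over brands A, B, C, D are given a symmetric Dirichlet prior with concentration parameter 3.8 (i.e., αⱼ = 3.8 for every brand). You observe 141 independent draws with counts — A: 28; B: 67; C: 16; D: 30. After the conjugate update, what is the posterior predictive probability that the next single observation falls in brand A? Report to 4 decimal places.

The Dirichlet prior is conjugate to the Multinomial likelihood: each posterior αⱼ = prior αⱼ + observed count nⱼ.
Posterior concentration: (31.8, 70.8, 19.8, 33.8), total = 156.2.
P(next = A | data) = α_{A}/Σα = 0.2036.

0.2036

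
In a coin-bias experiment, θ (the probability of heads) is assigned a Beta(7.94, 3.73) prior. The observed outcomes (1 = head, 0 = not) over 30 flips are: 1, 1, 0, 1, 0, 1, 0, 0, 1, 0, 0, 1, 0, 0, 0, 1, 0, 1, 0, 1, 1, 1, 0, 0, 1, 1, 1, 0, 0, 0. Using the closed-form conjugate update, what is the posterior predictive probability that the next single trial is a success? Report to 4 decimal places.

0.5265

The Beta prior is conjugate to a Binomial/Bernoulli likelihood; the update adds successes to α and failures to β.
Posterior: Beta(α+k, β+n−k) = Beta(7.94+14, 3.73+16) = Beta(21.94, 19.73).
For a single future Bernoulli trial, P(success | data) = α/(α+β) = 0.5265.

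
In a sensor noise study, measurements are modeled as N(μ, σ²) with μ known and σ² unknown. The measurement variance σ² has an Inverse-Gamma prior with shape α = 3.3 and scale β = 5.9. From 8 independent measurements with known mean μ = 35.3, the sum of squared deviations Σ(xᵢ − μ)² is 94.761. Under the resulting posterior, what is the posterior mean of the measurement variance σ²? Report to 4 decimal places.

8.4572

With known mean μ and an Inverse-Gamma(α, β) prior on σ², the Normal likelihood is conjugate: posterior is Inv-Gamma(α + n/2, β + Σ(xᵢ−μ)²/2).
Posterior: Inv-Gamma(3.3 + 8/2, 5.9 + 94.761/2) = Inv-Gamma(7.30, 53.2805).
E[σ²|data] = β/(α−1) = 53.2805/6.30 = 8.4572.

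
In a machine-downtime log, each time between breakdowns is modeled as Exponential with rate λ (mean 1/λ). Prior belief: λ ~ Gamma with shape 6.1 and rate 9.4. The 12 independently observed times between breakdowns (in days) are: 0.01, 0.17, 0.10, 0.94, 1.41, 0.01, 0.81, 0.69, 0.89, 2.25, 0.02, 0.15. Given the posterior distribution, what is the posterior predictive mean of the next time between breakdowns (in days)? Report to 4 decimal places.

0.9854

With a Gamma(shape α, rate β) prior on the exponential rate λ, the posterior after n observations with total T = Σxᵢ is Gamma(α+n, β+T).
Sum of observations T = 7.45 days; n = 12.
Posterior: Gamma(6.1+12, 9.4+7.45) = Gamma(18.1, 16.85).
The predictive distribution for the next observation is Lomax; its mean is β/(α−1) = 16.85/17.1 = 0.9854.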